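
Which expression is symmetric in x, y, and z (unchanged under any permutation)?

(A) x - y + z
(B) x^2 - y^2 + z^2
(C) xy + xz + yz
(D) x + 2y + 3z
C

A symmetric expression is unchanged when the variables are permuted; here the transformation to test is the swap (x, y) -> (y, x).
A symmetric expression must survive every permutation; the single swap x <-> y already eliminates the distractors, and the keyed expression is also unchanged by x <-> z and y <-> z (each variable enters it in exactly the same way).
Substitute the transformed coordinates into each option and compare with the original:
(A) x - y + z  ->  (y) - (x) + z = -x + y + z   [differs from x - y + z: not invariant]
(B) x^2 - y^2 + z^2  ->  (y)^2 - (x)^2 + z^2 = -x^2 + y^2 + z^2   [differs from x^2 - y^2 + z^2: not invariant]
(C) xy + xz + yz  ->  (y)(x) + (y)z + (x)z = xy + xz + yz   [equals xy + xz + yz: invariant]
(D) x + 2y + 3z  ->  (y) + 2(x) + 3z = 2x + y + 3z   [differs from x + 2y + 3z: not invariant]

Only option (C), xy + xz + yz, is unchanged by the transformation.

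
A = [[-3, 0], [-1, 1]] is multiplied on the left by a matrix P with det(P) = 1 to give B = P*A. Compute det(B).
-3

By the multiplicative property of determinants, det(B) = det(P*A) = det(P) * det(A) = det(A),
so the determinant is invariant under multiplication by any determinant-1 matrix; we just need det(A).

det(A) = (-3)(1) - (0)(-1) = -3 - 0 = -3

Therefore det(B) = 1 * (-3) = -3.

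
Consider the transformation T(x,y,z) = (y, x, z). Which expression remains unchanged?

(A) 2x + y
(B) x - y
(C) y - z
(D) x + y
D

Apply T(x,y,z) = (y, x, z) to each option, i.e. replace (x, y, z) by the transformed coordinates.
Substitute the transformed coordinates into each option and compare with the original:
(A) 2x + y  ->  2(y) + (x) = x + 2y   [differs from 2x + y: not invariant]
(B) x - y  ->  (y) - (x) = -x + y   [differs from x - y: not invariant]
(C) y - z  ->  (x) - (z) = x - z   [differs from y - z: not invariant]
(D) x + y  ->  (y) + (x) = x + y   [equals x + y: invariant]

Only option (D), x + y, is unchanged by the transformation.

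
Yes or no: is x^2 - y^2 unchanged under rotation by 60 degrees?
No

Applying rotation by 60 degrees: x' = x*cos(60 degrees) - y*sin(60 degrees) = x/2 - sqrt(3)y/2, y' = x*sin(60 degrees) + y*cos(60 degrees) = sqrt(3)x/2 + y/2

Substituting into x^2 - y^2:
(x/2 - sqrt(3)y/2)^2 - (sqrt(3)x/2 + y/2)^2
= -x^2/2 - sqrt(3)xy + y^2/2

This differs from the original expression x^2 - y^2, so it is NOT invariant.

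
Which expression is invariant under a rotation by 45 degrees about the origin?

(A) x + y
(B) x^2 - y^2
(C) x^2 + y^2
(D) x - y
C

A rotation by 45 degrees sends (x, y) to (sqrt(2)x/2 - sqrt(2)y/2, sqrt(2)x/2 + sqrt(2)y/2).
Substitute the transformed coordinates into each option and compare with the original:
(A) x + y  ->  (sqrt(2)x/2 - sqrt(2)y/2) + (sqrt(2)x/2 + sqrt(2)y/2) = sqrt(2)x   [differs from x + y: not invariant]
(B) x^2 - y^2  ->  (sqrt(2)x/2 - sqrt(2)y/2)^2 - (sqrt(2)x/2 + sqrt(2)y/2)^2 = -2xy   [differs from x^2 - y^2: not invariant]
(C) x^2 + y^2  ->  (sqrt(2)x/2 - sqrt(2)y/2)^2 + (sqrt(2)x/2 + sqrt(2)y/2)^2 = x^2 + y^2   [equals x^2 + y^2: invariant]
(D) x - y  ->  (sqrt(2)x/2 - sqrt(2)y/2) - (sqrt(2)x/2 + sqrt(2)y/2) = -sqrt(2)y   [differs from x - y: not invariant]

Only option (C), x^2 + y^2, is unchanged by the transformation.
Geometrically, x^2 + y^2 is the squared distance from the origin, which every rotation about the origin preserves.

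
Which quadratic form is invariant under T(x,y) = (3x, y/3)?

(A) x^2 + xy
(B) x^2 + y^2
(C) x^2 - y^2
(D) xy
D

T multiplies x by 3 and divides y by 3.
Substitute the transformed coordinates into each option and compare with the original:
(A) x^2 + xy  ->  (3x)^2 + (3x)(y/3) = 9x^2 + xy   [differs from x^2 + xy: not invariant]
(B) x^2 + y^2  ->  (3x)^2 + (y/3)^2 = 9x^2 + y^2/9   [differs from x^2 + y^2: not invariant]
(C) x^2 - y^2  ->  (3x)^2 - (y/3)^2 = 9x^2 - y^2/9   [differs from x^2 - y^2: not invariant]
(D) xy  ->  (3x)(y/3) = xy   [equals xy: invariant]

Only option (D), xy, is unchanged by the transformation.
The factors 3 and 1/3 cancel only in the pure product xy.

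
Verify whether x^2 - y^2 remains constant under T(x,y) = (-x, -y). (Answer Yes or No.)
Yes

Substitute T(x,y) = (-x, -y) into the expression and compare with the original.

Original: x^2 - y^2
After applying T: (-x)^2 - (-y)^2 = x^2 - y^2

This is identical to the original x^2 - y^2, so the expression is invariant.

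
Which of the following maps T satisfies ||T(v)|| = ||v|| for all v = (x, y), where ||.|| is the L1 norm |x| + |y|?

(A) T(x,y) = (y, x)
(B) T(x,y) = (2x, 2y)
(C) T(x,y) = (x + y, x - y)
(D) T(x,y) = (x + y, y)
A

A transformation preserves a norm if ||T(v)|| = ||v|| for every v; a single vector where the norm changes rules an option out.

(A) T(x,y) = (y, x): preserves the norm -- it only permutes the coordinates and/or flips signs, which leaves |x| + |y| unchanged.
(B) T(x,y) = (2x, 2y): v = (1, 0) has norm |1| + |0| = 1, but T(v) = (2, 0) has norm 2 -- not preserved.
(C) T(x,y) = (x + y, x - y): v = (1, 0) has norm |1| + |0| = 1, but T(v) = (1, 1) has norm 2 -- not preserved.
(D) T(x,y) = (x + y, y): v = (0, 1) has norm |0| + |1| = 1, but T(v) = (1, 1) has norm 2 -- not preserved.

Therefore the answer is (A).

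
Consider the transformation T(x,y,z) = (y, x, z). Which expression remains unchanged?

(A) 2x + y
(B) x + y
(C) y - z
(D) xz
B

Apply T(x,y,z) = (y, x, z) to each option, i.e. replace (x, y, z) by the transformed coordinates.
Substitute the transformed coordinates into each option and compare with the original:
(A) 2x + y  ->  2(y) + (x) = x + 2y   [differs from 2x + y: not invariant]
(B) x + y  ->  (y) + (x) = x + y   [equals x + y: invariant]
(C) y - z  ->  (x) - (z) = x - z   [differs from y - z: not invariant]
(D) xz  ->  (y)(z) = yz   [differs from xz: not invariant]

Only option (B), x + y, is unchanged by the transformation.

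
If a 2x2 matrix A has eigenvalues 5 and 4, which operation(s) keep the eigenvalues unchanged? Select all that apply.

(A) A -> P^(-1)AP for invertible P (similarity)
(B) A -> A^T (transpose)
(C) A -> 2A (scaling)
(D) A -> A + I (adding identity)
A and B

Eigenvalues are preserved by:
1. Similarity transformations: A -> P^(-1)AP (same characteristic polynomial)
2. Transpose: A^T has the same eigenvalues as A

Eigenvalues are NOT preserved by:
- Adding identity: eigenvalues become 5+1, 4+1
- Scaling: eigenvalues become 10, 8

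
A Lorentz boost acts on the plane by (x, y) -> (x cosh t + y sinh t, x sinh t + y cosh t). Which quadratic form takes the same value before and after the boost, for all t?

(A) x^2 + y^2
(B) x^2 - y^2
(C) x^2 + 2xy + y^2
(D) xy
B

Write x' = x cosh t + y sinh t, y' = x sinh t + y cosh t and substitute into each option:
(A) x^2 + y^2: (x cosh t + y sinh t)^2 + (x sinh t + y cosh t)^2 = (x^2 + y^2)(cosh^2 t + sinh^2 t) + 4xy sinh t cosh t = (x^2 + y^2) cosh 2t + 2xy sinh 2t   [not invariant for t != 0]
(B) x^2 - y^2: (x cosh t + y sinh t)^2 - (x sinh t + y cosh t)^2 = x^2(cosh^2 t - sinh^2 t) + 2xy(cosh t sinh t - sinh t cosh t) + y^2(sinh^2 t - cosh^2 t) = x^2 - y^2   [invariant, using cosh^2 t - sinh^2 t = 1]
(C) x^2 + 2xy + y^2: (x' + y')^2 with x' + y' = (x + y)(cosh t + sinh t) = (x + y)e^t, so it becomes (x + y)^2 e^(2t)   [not invariant for t != 0]
(D) xy: (x cosh t + y sinh t)(x sinh t + y cosh t) = xy(cosh^2 t + sinh^2 t) + (x^2 + y^2) sinh t cosh t = xy cosh 2t + (x^2 + y^2)(sinh 2t)/2   [not invariant for t != 0]

Only (B) x^2 - y^2 is unchanged; it is the Minkowski form preserved by Lorentz boosts, just as x^2 + y^2 is preserved by ordinary rotations.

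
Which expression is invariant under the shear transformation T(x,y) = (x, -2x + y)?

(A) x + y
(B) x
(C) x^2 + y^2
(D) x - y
B

Under the shear T(x,y) = (x, -2x + y):
Substitute the transformed coordinates into each option and compare with the original:
(A) x + y  ->  (x) + (-2x + y) = -x + y   [differs from x + y: not invariant]
(B) x  ->  (x) = x   [equals x: invariant]
(C) x^2 + y^2  ->  (x)^2 + (-2x + y)^2 = 5x^2 - 4xy + y^2   [differs from x^2 + y^2: not invariant]
(D) x - y  ->  (x) - (-2x + y) = 3x - y   [differs from x - y: not invariant]

Only option (B), x, is unchanged by the transformation.
A vertical shear moves points parallel to the y-axis, so the x-coordinate (and any function of x alone) is unchanged.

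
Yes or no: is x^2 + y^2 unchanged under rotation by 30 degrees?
Yes

Applying rotation by 30 degrees: x' = x*cos(30 degrees) - y*sin(30 degrees) = sqrt(3)x/2 - y/2, y' = x*sin(30 degrees) + y*cos(30 degrees) = x/2 + sqrt(3)y/2

Substituting into x^2 + y^2:
(sqrt(3)x/2 - y/2)^2 + (x/2 + sqrt(3)y/2)^2
= x^2 + y^2

This equals the original expression x^2 + y^2, so it IS invariant.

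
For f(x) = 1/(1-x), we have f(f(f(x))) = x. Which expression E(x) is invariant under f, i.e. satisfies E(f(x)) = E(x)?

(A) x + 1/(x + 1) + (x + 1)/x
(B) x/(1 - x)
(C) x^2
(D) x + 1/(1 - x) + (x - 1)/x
D

Replace x by f(x) = 1/(1 - x) in each option and simplify. As a quick numerical cross-check, also compare E(4) with E(f(4)) = E(-1/3).

(A) x + 1/(x + 1) + (x + 1)/x  ->  (1/(1 - x)) + 1/((1/(1 - x)) + 1) + ((1/(1 - x)) + 1)/(1/(1 - x)) = (-x^3 + 6x^2 - 11x + 7)/(x^2 - 3x + 2); check: E(4) = 109/20 but E(-1/3) = -5/6.   [not invariant]
(B) x/(1 - x)  ->  (1/(1 - x))/(1 - (1/(1 - x))) = -1/x; check: E(4) = -4/3 but E(-1/3) = -1/4.   [not invariant]
(C) x^2  ->  (1/(1 - x))^2 = (x - 1)^(-2); check: E(4) = 16 but E(-1/3) = 1/9.   [not invariant]
(D) x + 1/(1 - x) + (x - 1)/x  ->  (1/(1 - x)) + 1/(1 - (1/(1 - x))) + ((1/(1 - x)) - 1)/(1/(1 - x)), which simplifies back to x + 1/(1 - x) + (x - 1)/x; check: E(4) = 53/12, E(-1/3) = 53/12.   [invariant]

Only (D) is unchanged. Indeed f(f(x)) = 1/(1 - 1/(1-x)) = (1-x)/(-x) = (x-1)/x, so E(x) = x + f(x) + f(f(x)) is the sum over the whole 3-cycle; applying f just permutes the three terms cyclically (x -> f(x) -> f(f(x)) -> x), leaving the sum unchanged.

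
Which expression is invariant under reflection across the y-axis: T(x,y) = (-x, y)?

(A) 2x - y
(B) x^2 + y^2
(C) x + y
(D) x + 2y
B

The map is reflection across the y-axis: T(x,y) = (-x, y).
Substitute the transformed coordinates into each option and compare with the original:
(A) 2x - y  ->  2(-x) - (y) = -2x - y   [differs from 2x - y: not invariant]
(B) x^2 + y^2  ->  (-x)^2 + (y)^2 = x^2 + y^2   [equals x^2 + y^2: invariant]
(C) x + y  ->  (-x) + (y) = -x + y   [differs from x + y: not invariant]
(D) x + 2y  ->  (-x) + 2(y) = -x + 2y   [differs from x + 2y: not invariant]

Only option (B), x^2 + y^2, is unchanged by the transformation.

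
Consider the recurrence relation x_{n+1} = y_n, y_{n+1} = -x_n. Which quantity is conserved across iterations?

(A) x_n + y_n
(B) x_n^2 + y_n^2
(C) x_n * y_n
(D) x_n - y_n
B

For the recurrence x_{n+1} = y_n, y_{n+1} = -x_n:

x_{n+1}^2 + y_{n+1}^2 = y_n^2 + (-x_n)^2 = x_n^2 + y_n^2
The sum of squares is conserved (like energy in a harmonic oscillator).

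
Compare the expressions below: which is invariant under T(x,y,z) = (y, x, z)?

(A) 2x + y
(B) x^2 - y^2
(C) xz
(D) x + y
D

Apply T(x,y,z) = (y, x, z) to each option, i.e. replace (x, y, z) by the transformed coordinates.
Substitute the transformed coordinates into each option and compare with the original:
(A) 2x + y  ->  2(y) + (x) = x + 2y   [differs from 2x + y: not invariant]
(B) x^2 - y^2  ->  (y)^2 - (x)^2 = -x^2 + y^2   [differs from x^2 - y^2: not invariant]
(C) xz  ->  (y)(z) = yz   [differs from xz: not invariant]
(D) x + y  ->  (y) + (x) = x + y   [equals x + y: invariant]

Only option (D), x + y, is unchanged by the transformation.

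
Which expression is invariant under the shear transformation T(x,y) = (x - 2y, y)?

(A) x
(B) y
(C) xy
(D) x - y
B

Under the shear T(x,y) = (x - 2y, y):
Substitute the transformed coordinates into each option and compare with the original:
(A) x  ->  (x - 2y) = x - 2y   [differs from x: not invariant]
(B) y  ->  (y) = y   [equals y: invariant]
(C) xy  ->  (x - 2y)(y) = xy - 2y^2   [differs from xy: not invariant]
(D) x - y  ->  (x - 2y) - (y) = x - 3y   [differs from x - y: not invariant]

Only option (B), y, is unchanged by the transformation.
A horizontal shear moves points parallel to the x-axis, so the y-coordinate (and any function of y alone) is unchanged.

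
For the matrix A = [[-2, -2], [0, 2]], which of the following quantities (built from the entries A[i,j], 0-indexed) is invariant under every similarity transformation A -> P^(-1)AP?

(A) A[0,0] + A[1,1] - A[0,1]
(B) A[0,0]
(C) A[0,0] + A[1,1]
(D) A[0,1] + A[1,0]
C

A[0,0] + A[1,1] is the trace of A. By the cyclic property of the trace, tr(P^(-1)AP) = tr(APP^(-1)) = tr(A), so it is the same for every matrix similar to A.

The other combinations are not similarity invariants. For example, take P = [[2, 1], [1, 1]] (det P = 1), so P^(-1) = [[1, -1], [-1, 2]] and
B = P^(-1)AP = [[-8, -6], [10, 8]].
Evaluating each option on A and on B:
(A) A[0,0] + A[1,1] - A[0,1]: 2 for A, 6 for B -> changes
(B) A[0,0]: -2 for A, -8 for B -> changes
(C) A[0,0] + A[1,1]: 0 for A, 0 for B -> unchanged
(D) A[0,1] + A[1,0]: -2 for A, 4 for B -> changes

Only (C) A[0,0] + A[1,1] = 0 survives (and it does so for every P, not just this one), so it is the invariant.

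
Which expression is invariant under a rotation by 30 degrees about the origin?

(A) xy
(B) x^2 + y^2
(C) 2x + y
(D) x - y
B

A rotation by 30 degrees sends (x, y) to (sqrt(3)x/2 - y/2, x/2 + sqrt(3)y/2).
Substitute the transformed coordinates into each option and compare with the original:
(A) xy  ->  (sqrt(3)x/2 - y/2)(x/2 + sqrt(3)y/2) = sqrt(3)x^2/4 + xy/2 - sqrt(3)y^2/4   [differs from xy: not invariant]
(B) x^2 + y^2  ->  (sqrt(3)x/2 - y/2)^2 + (x/2 + sqrt(3)y/2)^2 = x^2 + y^2   [equals x^2 + y^2: invariant]
(C) 2x + y  ->  2(sqrt(3)x/2 - y/2) + (x/2 + sqrt(3)y/2) = x/2 + sqrt(3)x - y + sqrt(3)y/2   [differs from 2x + y: not invariant]
(D) x - y  ->  (sqrt(3)x/2 - y/2) - (x/2 + sqrt(3)y/2) = -x/2 + sqrt(3)x/2 - sqrt(3)y/2 - y/2   [differs from x - y: not invariant]

Only option (B), x^2 + y^2, is unchanged by the transformation.
Geometrically, x^2 + y^2 is the squared distance from the origin, which every rotation about the origin preserves.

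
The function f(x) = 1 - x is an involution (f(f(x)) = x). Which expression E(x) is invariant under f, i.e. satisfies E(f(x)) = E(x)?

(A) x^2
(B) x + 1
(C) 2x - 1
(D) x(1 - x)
D

Replace x by f(x) = 1 - x in each option and simplify. As a quick numerical cross-check, also compare E(5) with E(f(5)) = E(-4).

(A) x^2  ->  (1 - x)^2 = (x - 1)^2; check: E(5) = 25 but E(-4) = 16.   [not invariant]
(B) x + 1  ->  (1 - x) + 1 = 2 - x; check: E(5) = 6 but E(-4) = -3.   [not invariant]
(C) 2x - 1  ->  2(1 - x) - 1 = 1 - 2x; check: E(5) = 9 but E(-4) = -9.   [not invariant]
(D) x(1 - x)  ->  (1 - x)(1 - (1 - x)), which simplifies back to x(1 - x); check: E(5) = -20, E(-4) = -20.   [invariant]

Only (D) is unchanged. E is symmetric under swapping x with f(x) = 1 - x, which is exactly what an involution does.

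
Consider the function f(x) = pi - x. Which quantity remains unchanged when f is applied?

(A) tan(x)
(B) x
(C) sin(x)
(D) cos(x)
C

For f(x) = pi - x:
sin(pi - x) = sin(x), so sine is invariant under this transformation.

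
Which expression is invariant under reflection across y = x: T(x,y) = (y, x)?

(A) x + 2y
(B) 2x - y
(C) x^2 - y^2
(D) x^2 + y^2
D

The map is reflection across y = x: T(x,y) = (y, x).
Substitute the transformed coordinates into each option and compare with the original:
(A) x + 2y  ->  (y) + 2(x) = 2x + y   [differs from x + 2y: not invariant]
(B) 2x - y  ->  2(y) - (x) = -x + 2y   [differs from 2x - y: not invariant]
(C) x^2 - y^2  ->  (y)^2 - (x)^2 = -x^2 + y^2   [differs from x^2 - y^2: not invariant]
(D) x^2 + y^2  ->  (y)^2 + (x)^2 = x^2 + y^2   [equals x^2 + y^2: invariant]

Only option (D), x^2 + y^2, is unchanged by the transformation.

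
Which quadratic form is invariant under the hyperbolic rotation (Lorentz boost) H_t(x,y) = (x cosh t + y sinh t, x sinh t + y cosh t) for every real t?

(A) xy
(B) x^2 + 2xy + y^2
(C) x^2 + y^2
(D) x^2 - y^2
D

Write x' = x cosh t + y sinh t, y' = x sinh t + y cosh t and substitute into each option:
(A) xy: (x cosh t + y sinh t)(x sinh t + y cosh t) = xy(cosh^2 t + sinh^2 t) + (x^2 + y^2) sinh t cosh t = xy cosh 2t + (x^2 + y^2)(sinh 2t)/2   [not invariant for t != 0]
(B) x^2 + 2xy + y^2: (x' + y')^2 with x' + y' = (x + y)(cosh t + sinh t) = (x + y)e^t, so it becomes (x + y)^2 e^(2t)   [not invariant for t != 0]
(C) x^2 + y^2: (x cosh t + y sinh t)^2 + (x sinh t + y cosh t)^2 = (x^2 + y^2)(cosh^2 t + sinh^2 t) + 4xy sinh t cosh t = (x^2 + y^2) cosh 2t + 2xy sinh 2t   [not invariant for t != 0]
(D) x^2 - y^2: (x cosh t + y sinh t)^2 - (x sinh t + y cosh t)^2 = x^2(cosh^2 t - sinh^2 t) + 2xy(cosh t sinh t - sinh t cosh t) + y^2(sinh^2 t - cosh^2 t) = x^2 - y^2   [invariant, using cosh^2 t - sinh^2 t = 1]

Only (D) x^2 - y^2 is unchanged; it is the Minkowski form preserved by Lorentz boosts, just as x^2 + y^2 is preserved by ordinary rotations.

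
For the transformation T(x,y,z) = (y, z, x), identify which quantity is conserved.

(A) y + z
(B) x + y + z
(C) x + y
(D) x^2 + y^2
B

Apply T(x,y,z) = (y, z, x) to each option, i.e. replace (x, y, z) by the transformed coordinates.
Substitute the transformed coordinates into each option and compare with the original:
(A) y + z  ->  (z) + (x) = x + z   [differs from y + z: not invariant]
(B) x + y + z  ->  (y) + (z) + (x) = x + y + z   [equals x + y + z: invariant]
(C) x + y  ->  (y) + (z) = y + z   [differs from x + y: not invariant]
(D) x^2 + y^2  ->  (y)^2 + (z)^2 = y^2 + z^2   [differs from x^2 + y^2: not invariant]

Only option (B), x + y + z, is unchanged by the transformation.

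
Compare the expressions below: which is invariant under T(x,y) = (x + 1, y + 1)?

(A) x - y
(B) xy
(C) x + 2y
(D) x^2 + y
A

An expression E(x,y) is invariant under T if E(T(x,y)) = E(x,y). Here T(x,y) = (x + 1, y + 1).
Substitute the transformed coordinates into each option and compare with the original:
(A) x - y  ->  (x + 1) - (y + 1) = x - y   [equals x - y: invariant]
(B) xy  ->  (x + 1)(y + 1) = xy + x + y + 1   [differs from xy: not invariant]
(C) x + 2y  ->  (x + 1) + 2(y + 1) = x + 2y + 3   [differs from x + 2y: not invariant]
(D) x^2 + y  ->  (x + 1)^2 + (y + 1) = x^2 + 2x + y + 2   [differs from x^2 + y: not invariant]

Only option (A), x - y, is unchanged by the transformation.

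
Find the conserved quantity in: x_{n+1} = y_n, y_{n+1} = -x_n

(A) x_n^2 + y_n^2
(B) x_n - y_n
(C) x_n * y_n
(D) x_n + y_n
A

For the recurrence x_{n+1} = y_n, y_{n+1} = -x_n:

x_{n+1}^2 + y_{n+1}^2 = y_n^2 + (-x_n)^2 = x_n^2 + y_n^2
The sum of squares is conserved (like energy in a harmonic oscillator).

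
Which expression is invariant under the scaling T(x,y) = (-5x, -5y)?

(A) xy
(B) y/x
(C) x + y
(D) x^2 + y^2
B

Under the uniform scaling T(x,y) = (-5x, -5y):
Substitute the transformed coordinates into each option and compare with the original:
(A) xy  ->  (-5x)(-5y) = 25xy   [differs from xy: not invariant]
(B) y/x  ->  (-5y)/(-5x) = y/x   [equals y/x: invariant]
(C) x + y  ->  (-5x) + (-5y) = -5x - 5y   [differs from x + y: not invariant]
(D) x^2 + y^2  ->  (-5x)^2 + (-5y)^2 = 25x^2 + 25y^2   [differs from x^2 + y^2: not invariant]

Only option (B), y/x, is unchanged by the transformation.
The common factor -5 cancels in a ratio of coordinates, while sums, products and sums of squares pick up factors of -5 or 25.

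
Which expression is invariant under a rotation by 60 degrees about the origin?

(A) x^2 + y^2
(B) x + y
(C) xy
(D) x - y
A

A rotation by 60 degrees sends (x, y) to (x/2 - sqrt(3)y/2, sqrt(3)x/2 + y/2).
Substitute the transformed coordinates into each option and compare with the original:
(A) x^2 + y^2  ->  (x/2 - sqrt(3)y/2)^2 + (sqrt(3)x/2 + y/2)^2 = x^2 + y^2   [equals x^2 + y^2: invariant]
(B) x + y  ->  (x/2 - sqrt(3)y/2) + (sqrt(3)x/2 + y/2) = x/2 + sqrt(3)x/2 - sqrt(3)y/2 + y/2   [differs from x + y: not invariant]
(C) xy  ->  (x/2 - sqrt(3)y/2)(sqrt(3)x/2 + y/2) = sqrt(3)x^2/4 - xy/2 - sqrt(3)y^2/4   [differs from xy: not invariant]
(D) x - y  ->  (x/2 - sqrt(3)y/2) - (sqrt(3)x/2 + y/2) = -sqrt(3)x/2 + x/2 - sqrt(3)y/2 - y/2   [differs from x - y: not invariant]

Only option (A), x^2 + y^2, is unchanged by the transformation.
Geometrically, x^2 + y^2 is the squared distance from the origin, which every rotation about the origin preserves.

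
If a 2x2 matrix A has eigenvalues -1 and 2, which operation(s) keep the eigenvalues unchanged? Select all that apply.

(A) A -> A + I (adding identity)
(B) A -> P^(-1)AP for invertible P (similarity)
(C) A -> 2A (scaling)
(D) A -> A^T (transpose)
B and D

Eigenvalues are preserved by:
1. Similarity transformations: A -> P^(-1)AP (same characteristic polynomial)
2. Transpose: A^T has the same eigenvalues as A

Eigenvalues are NOT preserved by:
- Adding identity: eigenvalues become -1+1, 2+1
- Scaling: eigenvalues become -2, 4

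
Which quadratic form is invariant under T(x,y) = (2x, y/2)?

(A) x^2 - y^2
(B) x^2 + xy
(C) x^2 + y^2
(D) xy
D

T multiplies x by 2 and divides y by 2.
Substitute the transformed coordinates into each option and compare with the original:
(A) x^2 - y^2  ->  (2x)^2 - (y/2)^2 = 4x^2 - y^2/4   [differs from x^2 - y^2: not invariant]
(B) x^2 + xy  ->  (2x)^2 + (2x)(y/2) = 4x^2 + xy   [differs from x^2 + xy: not invariant]
(C) x^2 + y^2  ->  (2x)^2 + (y/2)^2 = 4x^2 + y^2/4   [differs from x^2 + y^2: not invariant]
(D) xy  ->  (2x)(y/2) = xy   [equals xy: invariant]

Only option (D), xy, is unchanged by the transformation.
The factors 2 and 1/2 cancel only in the pure product xy.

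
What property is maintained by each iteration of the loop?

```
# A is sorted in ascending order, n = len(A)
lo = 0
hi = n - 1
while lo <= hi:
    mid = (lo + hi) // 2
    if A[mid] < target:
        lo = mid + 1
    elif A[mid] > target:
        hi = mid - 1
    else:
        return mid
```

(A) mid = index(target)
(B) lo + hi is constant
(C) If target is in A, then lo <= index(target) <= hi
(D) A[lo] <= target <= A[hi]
C

A loop invariant must hold before the first iteration and be re-established by every execution of the body.

(C) If target is in A, then lo <= index(target) <= hi: Before the loop [lo, hi] = [0, n-1] covers every index. When A[mid] < target, sortedness puts target strictly to the right of mid, so setting lo = mid + 1 keeps index(target) in [lo, hi]; symmetrically for hi = mid - 1. Hence 'if target is in A then lo <= index(target) <= hi' holds after every iteration, and when lo > hi it proves target is absent.

The other options fail:
(A) mid = index(target): mid is just the current probe; it equals index(target) only on the iteration that returns.
(B) lo + hi is constant: each iteration moves exactly one of lo, hi, so lo + hi changes (e.g. 0 + (n-1) becomes (mid+1) + (n-1)).
(D) A[lo] <= target <= A[hi]: fails when target is not in A (e.g. target < A[0] already violates it before the loop), so it is not maintained in general.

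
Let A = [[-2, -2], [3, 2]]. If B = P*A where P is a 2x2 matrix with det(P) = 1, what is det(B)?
2

By the multiplicative property of determinants, det(B) = det(P*A) = det(P) * det(A) = det(A),
so the determinant is invariant under multiplication by any determinant-1 matrix; we just need det(A).

det(A) = (-2)(2) - (-2)(3) = -4 - (-6) = 2

Therefore det(B) = 1 * 2 = 2.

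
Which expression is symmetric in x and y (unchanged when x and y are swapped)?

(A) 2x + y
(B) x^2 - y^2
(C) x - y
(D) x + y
D

A symmetric expression is unchanged when the variables are permuted; here the transformation to test is the swap (x, y) -> (y, x).
Substitute the transformed coordinates into each option and compare with the original:
(A) 2x + y  ->  2(y) + (x) = x + 2y   [differs from 2x + y: not invariant]
(B) x^2 - y^2  ->  (y)^2 - (x)^2 = -x^2 + y^2   [differs from x^2 - y^2: not invariant]
(C) x - y  ->  (y) - (x) = -x + y   [differs from x - y: not invariant]
(D) x + y  ->  (y) + (x) = x + y   [equals x + y: invariant]

Only option (D), x + y, is unchanged by the transformation.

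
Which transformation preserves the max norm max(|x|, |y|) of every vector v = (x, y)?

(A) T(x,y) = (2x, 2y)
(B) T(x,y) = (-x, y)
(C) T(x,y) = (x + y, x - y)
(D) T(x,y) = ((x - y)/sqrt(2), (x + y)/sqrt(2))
B

A transformation preserves a norm if ||T(v)|| = ||v|| for every v; a single vector where the norm changes rules an option out.

(A) T(x,y) = (2x, 2y): v = (1, 0) has norm max(|1|, |0|) = 1, but T(v) = (2, 0) has norm 2 -- not preserved.
(B) T(x,y) = (-x, y): preserves the norm -- it only permutes the coordinates and/or flips signs, which leaves max(|x|, |y|) unchanged.
(C) T(x,y) = (x + y, x - y): v = (1, 1) has norm max(|1|, |1|) = 1, but T(v) = (2, 0) has norm 2 -- not preserved.
(D) T(x,y) = ((x - y)/sqrt(2), (x + y)/sqrt(2)): v = (1, 0) has norm max(|1|, |0|) = 1, but T(v) = (sqrt(2)/2, sqrt(2)/2) has norm sqrt(2)/2 -- not preserved.

Therefore the answer is (B).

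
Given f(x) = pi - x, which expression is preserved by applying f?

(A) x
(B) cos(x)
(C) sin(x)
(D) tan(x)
C

For f(x) = pi - x:
sin(pi - x) = sin(x), so sine is invariant under this transformation.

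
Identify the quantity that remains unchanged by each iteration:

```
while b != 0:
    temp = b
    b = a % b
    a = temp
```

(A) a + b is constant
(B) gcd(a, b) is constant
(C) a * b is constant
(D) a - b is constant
B

A loop invariant must hold before the first iteration and be re-established by every execution of the body.

(B) gcd(a, b) is constant: One iteration replaces (a, b) by (b, a mod b). Since a mod b = a - q*b for an integer q, any common divisor of a and b divides b and a mod b, and conversely; hence gcd(b, a mod b) = gcd(a, b). For instance (28, 6) -> (6, 4) keeps gcd = 2. At exit b = 0 and a = gcd of the original inputs.

The other options fail:
(A) a + b is constant: e.g. (a, b) = (28, 6) -> (6, 4): the sum goes from 34 to 10.
(C) a * b is constant: e.g. (a, b) = (28, 6) -> (6, 4): the product goes from 168 to 24.
(D) a - b is constant: e.g. (a, b) = (28, 6) -> (6, 4): the difference goes from 22 to 2.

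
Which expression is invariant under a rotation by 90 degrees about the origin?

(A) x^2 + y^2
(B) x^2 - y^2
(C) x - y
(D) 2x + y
A

A rotation by 90 degrees sends (x, y) to (-y, x).
Substitute the transformed coordinates into each option and compare with the original:
(A) x^2 + y^2  ->  (-y)^2 + (x)^2 = x^2 + y^2   [equals x^2 + y^2: invariant]
(B) x^2 - y^2  ->  (-y)^2 - (x)^2 = -x^2 + y^2   [differs from x^2 - y^2: not invariant]
(C) x - y  ->  (-y) - (x) = -x - y   [differs from x - y: not invariant]
(D) 2x + y  ->  2(-y) + (x) = x - 2y   [differs from 2x + y: not invariant]

Only option (A), x^2 + y^2, is unchanged by the transformation.
Geometrically, x^2 + y^2 is the squared distance from the origin, which every rotation about the origin preserves.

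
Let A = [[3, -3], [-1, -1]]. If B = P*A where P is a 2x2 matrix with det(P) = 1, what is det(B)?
-6

By the multiplicative property of determinants, det(B) = det(P*A) = det(P) * det(A) = det(A),
so the determinant is invariant under multiplication by any determinant-1 matrix; we just need det(A).

det(A) = (3)(-1) - (-3)(-1) = -3 - 3 = -6

Therefore det(B) = 1 * (-6) = -6.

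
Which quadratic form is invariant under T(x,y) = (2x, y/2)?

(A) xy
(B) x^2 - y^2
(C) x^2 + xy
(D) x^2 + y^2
A

T multiplies x by 2 and divides y by 2.
Substitute the transformed coordinates into each option and compare with the original:
(A) xy  ->  (2x)(y/2) = xy   [equals xy: invariant]
(B) x^2 - y^2  ->  (2x)^2 - (y/2)^2 = 4x^2 - y^2/4   [differs from x^2 - y^2: not invariant]
(C) x^2 + xy  ->  (2x)^2 + (2x)(y/2) = 4x^2 + xy   [differs from x^2 + xy: not invariant]
(D) x^2 + y^2  ->  (2x)^2 + (y/2)^2 = 4x^2 + y^2/4   [differs from x^2 + y^2: not invariant]

Only option (A), xy, is unchanged by the transformation.
The factors 2 and 1/2 cancel only in the pure product xy.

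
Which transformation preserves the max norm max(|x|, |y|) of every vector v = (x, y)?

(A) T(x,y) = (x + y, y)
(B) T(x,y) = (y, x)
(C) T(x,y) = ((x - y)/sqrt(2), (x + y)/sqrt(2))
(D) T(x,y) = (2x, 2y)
B

A transformation preserves a norm if ||T(v)|| = ||v|| for every v; a single vector where the norm changes rules an option out.

(A) T(x,y) = (x + y, y): v = (1, 1) has norm max(|1|, |1|) = 1, but T(v) = (2, 1) has norm 2 -- not preserved.
(B) T(x,y) = (y, x): preserves the norm -- it only permutes the coordinates and/or flips signs, which leaves max(|x|, |y|) unchanged.
(C) T(x,y) = ((x - y)/sqrt(2), (x + y)/sqrt(2)): v = (1, 0) has norm max(|1|, |0|) = 1, but T(v) = (sqrt(2)/2, sqrt(2)/2) has norm sqrt(2)/2 -- not preserved.
(D) T(x,y) = (2x, 2y): v = (1, 0) has norm max(|1|, |0|) = 1, but T(v) = (2, 0) has norm 2 -- not preserved.

Therefore the answer is (B).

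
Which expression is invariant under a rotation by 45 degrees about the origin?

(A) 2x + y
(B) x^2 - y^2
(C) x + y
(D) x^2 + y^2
D

A rotation by 45 degrees sends (x, y) to (sqrt(2)x/2 - sqrt(2)y/2, sqrt(2)x/2 + sqrt(2)y/2).
Substitute the transformed coordinates into each option and compare with the original:
(A) 2x + y  ->  2(sqrt(2)x/2 - sqrt(2)y/2) + (sqrt(2)x/2 + sqrt(2)y/2) = 3sqrt(2)x/2 - sqrt(2)y/2   [differs from 2x + y: not invariant]
(B) x^2 - y^2  ->  (sqrt(2)x/2 - sqrt(2)y/2)^2 - (sqrt(2)x/2 + sqrt(2)y/2)^2 = -2xy   [differs from x^2 - y^2: not invariant]
(C) x + y  ->  (sqrt(2)x/2 - sqrt(2)y/2) + (sqrt(2)x/2 + sqrt(2)y/2) = sqrt(2)x   [differs from x + y: not invariant]
(D) x^2 + y^2  ->  (sqrt(2)x/2 - sqrt(2)y/2)^2 + (sqrt(2)x/2 + sqrt(2)y/2)^2 = x^2 + y^2   [equals x^2 + y^2: invariant]

Only option (D), x^2 + y^2, is unchanged by the transformation.
Geometrically, x^2 + y^2 is the squared distance from the origin, which every rotation about the origin preserves.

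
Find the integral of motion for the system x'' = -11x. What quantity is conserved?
E = (x')^2 + 11x^2

Multiply the equation by x':
x' * x'' = -11x * x'
The left side is d/dt[(x')^2/2] and the right side is d/dt[-11x^2/2], so
d/dt[(x')^2/2 + 11x^2/2] = 0, i.e. (x')^2/2 + 11x^2/2 = constant.
Multiplying by 2, the integral of motion is E = (x')^2 + 11x^2.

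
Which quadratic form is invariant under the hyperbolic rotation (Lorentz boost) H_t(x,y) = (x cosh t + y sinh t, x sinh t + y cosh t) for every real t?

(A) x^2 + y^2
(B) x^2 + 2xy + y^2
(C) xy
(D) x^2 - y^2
D

Write x' = x cosh t + y sinh t, y' = x sinh t + y cosh t and substitute into each option:
(A) x^2 + y^2: (x cosh t + y sinh t)^2 + (x sinh t + y cosh t)^2 = (x^2 + y^2)(cosh^2 t + sinh^2 t) + 4xy sinh t cosh t = (x^2 + y^2) cosh 2t + 2xy sinh 2t   [not invariant for t != 0]
(B) x^2 + 2xy + y^2: (x' + y')^2 with x' + y' = (x + y)(cosh t + sinh t) = (x + y)e^t, so it becomes (x + y)^2 e^(2t)   [not invariant for t != 0]
(C) xy: (x cosh t + y sinh t)(x sinh t + y cosh t) = xy(cosh^2 t + sinh^2 t) + (x^2 + y^2) sinh t cosh t = xy cosh 2t + (x^2 + y^2)(sinh 2t)/2   [not invariant for t != 0]
(D) x^2 - y^2: (x cosh t + y sinh t)^2 - (x sinh t + y cosh t)^2 = x^2(cosh^2 t - sinh^2 t) + 2xy(cosh t sinh t - sinh t cosh t) + y^2(sinh^2 t - cosh^2 t) = x^2 - y^2   [invariant, using cosh^2 t - sinh^2 t = 1]

Only (D) x^2 - y^2 is unchanged; it is the Minkowski form preserved by Lorentz boosts, just as x^2 + y^2 is preserved by ordinary rotations.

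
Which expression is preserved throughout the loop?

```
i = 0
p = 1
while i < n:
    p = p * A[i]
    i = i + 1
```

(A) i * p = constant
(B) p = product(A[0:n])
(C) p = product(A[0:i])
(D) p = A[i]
C

A loop invariant must hold before the first iteration and be re-established by every execution of the body.

(C) p = product(A[0:i]): Initially i = 0 and p = 1 = product of the empty slice A[0:0]. If p = product(A[0:i]) holds at the top of an iteration, the body sets p to product(A[0:i]) * A[i] = product(A[0:i+1]) and then i to i+1, so the property is restored. At exit i = n, giving p = product(A[0:n]).

The other options fail:
(A) i * p = constant: initially i * p = 0, but after one iteration it is 1 * A[0], which is nonzero in general.
(B) p = product(A[0:n]): false before the loop (p = 1, not the full product) -- it only becomes true at exit.
(D) p = A[i]: after the first iteration p = A[0] but i = 1; in general p is a product of several elements, not a single one.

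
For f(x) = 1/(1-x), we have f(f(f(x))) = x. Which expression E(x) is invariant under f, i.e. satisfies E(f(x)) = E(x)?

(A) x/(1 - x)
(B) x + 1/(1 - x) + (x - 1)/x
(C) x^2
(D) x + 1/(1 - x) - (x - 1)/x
B

Replace x by f(x) = 1/(1 - x) in each option and simplify. As a quick numerical cross-check, also compare E(5) with E(f(5)) = E(-1/4).

(A) x/(1 - x)  ->  (1/(1 - x))/(1 - (1/(1 - x))) = -1/x; check: E(5) = -5/4 but E(-1/4) = -1/5.   [not invariant]
(B) x + 1/(1 - x) + (x - 1)/x  ->  (1/(1 - x)) + 1/(1 - (1/(1 - x))) + ((1/(1 - x)) - 1)/(1/(1 - x)), which simplifies back to x + 1/(1 - x) + (x - 1)/x; check: E(5) = 111/20, E(-1/4) = 111/20.   [invariant]
(C) x^2  ->  (1/(1 - x))^2 = (x - 1)^(-2); check: E(5) = 25 but E(-1/4) = 1/16.   [not invariant]
(D) x + 1/(1 - x) - (x - 1)/x  ->  (1/(1 - x)) + 1/(1 - (1/(1 - x))) - ((1/(1 - x)) - 1)/(1/(1 - x)) = (x^2(1 - x) - x + (x - 1)^2)/(x(x - 1)); check: E(5) = 79/20 but E(-1/4) = -89/20.   [not invariant]

Only (B) is unchanged. Indeed f(f(x)) = 1/(1 - 1/(1-x)) = (1-x)/(-x) = (x-1)/x, so E(x) = x + f(x) + f(f(x)) is the sum over the whole 3-cycle; applying f just permutes the three terms cyclically (x -> f(x) -> f(f(x)) -> x), leaving the sum unchanged.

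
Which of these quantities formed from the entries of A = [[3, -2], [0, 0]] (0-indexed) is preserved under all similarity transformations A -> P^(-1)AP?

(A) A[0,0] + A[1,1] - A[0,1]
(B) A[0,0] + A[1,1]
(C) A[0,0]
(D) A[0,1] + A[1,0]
B

A[0,0] + A[1,1] is the trace of A. By the cyclic property of the trace, tr(P^(-1)AP) = tr(APP^(-1)) = tr(A), so it is the same for every matrix similar to A.

The other combinations are not similarity invariants. For example, take P = [[2, 1], [1, 1]] (det P = 1), so P^(-1) = [[1, -1], [-1, 2]] and
B = P^(-1)AP = [[4, 1], [-4, -1]].
Evaluating each option on A and on B:
(A) A[0,0] + A[1,1] - A[0,1]: 5 for A, 2 for B -> changes
(B) A[0,0] + A[1,1]: 3 for A, 3 for B -> unchanged
(C) A[0,0]: 3 for A, 4 for B -> changes
(D) A[0,1] + A[1,0]: -2 for A, -3 for B -> changes

Only (B) A[0,0] + A[1,1] = 3 survives (and it does so for every P, not just this one), so it is the invariant.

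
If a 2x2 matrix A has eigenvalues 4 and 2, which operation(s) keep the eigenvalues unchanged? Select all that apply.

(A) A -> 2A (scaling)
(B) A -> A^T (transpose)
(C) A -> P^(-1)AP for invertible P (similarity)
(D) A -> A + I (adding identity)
B and C

Eigenvalues are preserved by:
1. Similarity transformations: A -> P^(-1)AP (same characteristic polynomial)
2. Transpose: A^T has the same eigenvalues as A

Eigenvalues are NOT preserved by:
- Adding identity: eigenvalues become 4+1, 2+1
- Scaling: eigenvalues become 8, 4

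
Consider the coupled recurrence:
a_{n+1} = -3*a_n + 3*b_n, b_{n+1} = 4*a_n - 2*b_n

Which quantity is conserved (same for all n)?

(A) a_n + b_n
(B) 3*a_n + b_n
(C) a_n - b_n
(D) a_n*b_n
A

Replace a_n by a_{n+1} = -3*a_n + 3*b_n and b_n by b_{n+1} = 4*a_n - 2*b_n in each option and simplify:
(A) a_n + b_n  ->  (-3*a_n + 3*b_n) + (4*a_n - 2*b_n) = a_n + b_n   [conserved]
(B) 3*a_n + b_n  ->  3*(-3*a_n + 3*b_n) + (4*a_n - 2*b_n) = -5*a_n + 7*b_n   [not conserved]
(C) a_n - b_n  ->  (-3*a_n + 3*b_n) - (4*a_n - 2*b_n) = -7*a_n + 5*b_n   [not conserved]
(D) a_n*b_n  ->  (-3*a_n + 3*b_n)*(4*a_n - 2*b_n) = -12*a_n^2 + 18*a_n*b_n - 6*b_n^2   [not conserved]

Only (A) a_n + b_n returns to itself after one step, so it is the conserved quantity.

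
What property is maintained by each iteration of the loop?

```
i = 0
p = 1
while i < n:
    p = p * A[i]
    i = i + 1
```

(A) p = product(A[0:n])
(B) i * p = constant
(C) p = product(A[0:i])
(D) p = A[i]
C

A loop invariant must hold before the first iteration and be re-established by every execution of the body.

(C) p = product(A[0:i]): Initially i = 0 and p = 1 = product of the empty slice A[0:0]. If p = product(A[0:i]) holds at the top of an iteration, the body sets p to product(A[0:i]) * A[i] = product(A[0:i+1]) and then i to i+1, so the property is restored. At exit i = n, giving p = product(A[0:n]).

The other options fail:
(A) p = product(A[0:n]): false before the loop (p = 1, not the full product) -- it only becomes true at exit.
(B) i * p = constant: initially i * p = 0, but after one iteration it is 1 * A[0], which is nonzero in general.
(D) p = A[i]: after the first iteration p = A[0] but i = 1; in general p is a product of several elements, not a single one.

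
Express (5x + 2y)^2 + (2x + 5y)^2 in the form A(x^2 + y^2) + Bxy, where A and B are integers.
29(x^2 + y^2) + 40xy

Expanding: (5x + 2y)^2 = 25x^2 + 20xy + 4y^2
(2x + 5y)^2 = 4x^2 + 20xy + 25y^2
Sum = (25+4)(x^2+y^2) + 40xy = 29(x^2 + y^2) + 40xy
This is symmetric in x and y.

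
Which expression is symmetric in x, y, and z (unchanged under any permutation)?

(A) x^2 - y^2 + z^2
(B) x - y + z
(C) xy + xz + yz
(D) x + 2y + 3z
C

A symmetric expression is unchanged when the variables are permuted; here the transformation to test is the swap (x, y) -> (y, x).
A symmetric expression must survive every permutation; the single swap x <-> y already eliminates the distractors, and the keyed expression is also unchanged by x <-> z and y <-> z (each variable enters it in exactly the same way).
Substitute the transformed coordinates into each option and compare with the original:
(A) x^2 - y^2 + z^2  ->  (y)^2 - (x)^2 + z^2 = -x^2 + y^2 + z^2   [differs from x^2 - y^2 + z^2: not invariant]
(B) x - y + z  ->  (y) - (x) + z = -x + y + z   [differs from x - y + z: not invariant]
(C) xy + xz + yz  ->  (y)(x) + (y)z + (x)z = xy + xz + yz   [equals xy + xz + yz: invariant]
(D) x + 2y + 3z  ->  (y) + 2(x) + 3z = 2x + y + 3z   [differs from x + 2y + 3z: not invariant]

Only option (C), xy + xz + yz, is unchanged by the transformation.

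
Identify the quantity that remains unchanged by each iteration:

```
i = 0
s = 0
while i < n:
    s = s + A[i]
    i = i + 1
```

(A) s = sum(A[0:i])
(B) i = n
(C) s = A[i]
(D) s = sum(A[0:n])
A

A loop invariant must hold before the first iteration and be re-established by every execution of the body.

(A) s = sum(A[0:i]): Initially i = 0 and s = 0 = sum of the empty slice A[0:0]. If s = sum(A[0:i]) holds at the top of an iteration, the body sets s to sum(A[0:i]) + A[i] = sum(A[0:i+1]) and then i to i+1, so s = sum(A[0:i]) holds again. At exit i = n, giving s = sum(A[0:n]).

The other options fail:
(B) i = n: false initially (i = 0); it is the exit condition, not an invariant.
(C) s = A[i]: after the first iteration s = A[0] but i = 1, so s = A[i] compares s with the wrong element (and fails in general).
(D) s = sum(A[0:n]): false before the loop (s = 0, not the full sum) -- it only becomes true at exit.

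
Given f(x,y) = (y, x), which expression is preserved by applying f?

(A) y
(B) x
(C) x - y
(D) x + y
D

For f(x,y) = (y, x):
After applying f: x' = y, y' = x. So x' + y' = y + x = x + y.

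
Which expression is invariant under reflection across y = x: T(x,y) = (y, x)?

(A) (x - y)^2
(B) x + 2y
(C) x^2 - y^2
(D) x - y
A

The map is reflection across y = x: T(x,y) = (y, x).
Substitute the transformed coordinates into each option and compare with the original:
(A) (x - y)^2  ->  ((y) - (x))^2 = x^2 - 2xy + y^2   [equals (x - y)^2: invariant]
(B) x + 2y  ->  (y) + 2(x) = 2x + y   [differs from x + 2y: not invariant]
(C) x^2 - y^2  ->  (y)^2 - (x)^2 = -x^2 + y^2   [differs from x^2 - y^2: not invariant]
(D) x - y  ->  (y) - (x) = -x + y   [differs from x - y: not invariant]

Only option (A), (x - y)^2, is unchanged by the transformation.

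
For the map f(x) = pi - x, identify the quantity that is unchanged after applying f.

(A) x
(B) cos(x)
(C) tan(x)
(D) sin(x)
D

For f(x) = pi - x:
sin(pi - x) = sin(x), so sine is invariant under this transformation.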